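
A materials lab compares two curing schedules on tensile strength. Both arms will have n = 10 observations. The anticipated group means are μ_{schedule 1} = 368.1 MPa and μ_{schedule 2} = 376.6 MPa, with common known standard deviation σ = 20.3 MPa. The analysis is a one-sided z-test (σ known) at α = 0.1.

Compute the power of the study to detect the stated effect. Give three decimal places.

Power ≈ 0.365

Standardized effect: d = |μ_{schedule 1} − μ_{schedule 2}| / σ = |368.1 − 376.6| / 20.3 = 0.4187
Noncentrality parameter: δ = d·√(n/2) = 0.4187 × √(10/2) = 0.9363
One-sided α = 0.1 → critical value z_{0.1} = 1.282.
Power = Φ(δ − 1.282) = Φ(-0.345) = 0.3649.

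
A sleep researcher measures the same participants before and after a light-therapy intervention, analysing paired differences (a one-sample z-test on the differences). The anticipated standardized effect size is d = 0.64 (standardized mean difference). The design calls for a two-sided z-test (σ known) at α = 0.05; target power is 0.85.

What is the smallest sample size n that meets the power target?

Set Φ(δ − 1.960) = 0.85; then δ − 1.960 = Φ⁻¹(0.85) = 1.036, giving δ = 2.996.
(For δ > 0 the lower-tail rejection region contributes negligibly to power, so the one-term inversion is standard.)
δ = d·√n ⇒ n = (δ/d)² = (2.996 / 0.64)² = 21.92.
Round up to the next whole unit.

n = 22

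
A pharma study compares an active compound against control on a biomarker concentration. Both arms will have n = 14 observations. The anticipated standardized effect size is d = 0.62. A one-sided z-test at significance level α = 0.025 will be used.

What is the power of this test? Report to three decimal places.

Power ≈ 0.375

Noncentrality parameter: δ = d·√(n/2) = 0.62 × √(14/2) = 1.6404
Critical value for a one-sided test at α = 0.025: z_α = 1.960.
Power = P(Z > 1.960 − δ) = Φ(-0.320) = 0.3746.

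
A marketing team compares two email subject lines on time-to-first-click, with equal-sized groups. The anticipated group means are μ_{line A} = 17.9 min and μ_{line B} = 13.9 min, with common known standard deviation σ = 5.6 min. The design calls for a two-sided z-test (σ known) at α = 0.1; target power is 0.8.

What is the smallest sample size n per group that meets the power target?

n = 25 per group

Standardized effect: d = |μ_{line A} − μ_{line B}| / σ = |17.9 − 13.9| / 5.6 = 0.7143
Set Φ(δ − 1.645) = 0.8; then δ − 1.645 = Φ⁻¹(0.8) = 0.842, giving δ = 2.486.
(The Φ(−δ − z_{α/2}) term is vanishingly small for δ > 0 and is dropped in the standard sample-size formula.)
δ = d·√(n/2) ⇒ n = 2(δ/d)² = 2 × (2.486 / 0.7143)² = 24.24.
Rounding up, n = 25 per group.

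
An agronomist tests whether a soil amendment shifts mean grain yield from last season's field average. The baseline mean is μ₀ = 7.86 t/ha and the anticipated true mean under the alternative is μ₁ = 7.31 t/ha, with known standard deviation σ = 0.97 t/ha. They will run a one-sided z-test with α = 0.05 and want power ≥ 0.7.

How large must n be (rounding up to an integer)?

Standardized effect: d = |μ₁ − μ₀| / σ = |7.31 − 7.86| / 0.97 = 0.5670
For power 0.7 need Φ(δ − z_{0.05}) = 0.7, so δ = z_{0.05} + z_{0.30} = 1.645 + 0.524 = 2.169.
δ = d·√n ⇒ n = (δ/d)² = (2.169 / 0.5670)² = 14.64.
Rounding up, n = 15.

n = 15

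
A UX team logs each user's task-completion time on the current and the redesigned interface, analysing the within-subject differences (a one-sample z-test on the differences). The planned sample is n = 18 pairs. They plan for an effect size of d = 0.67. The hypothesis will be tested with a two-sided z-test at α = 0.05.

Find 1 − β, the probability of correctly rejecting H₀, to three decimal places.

Noncentrality parameter: δ = d·√n = 0.67 × √18 = 2.8426
Two-sided α = 0.05 → critical value z_{0.025} = 1.960.
Power = Φ(δ − 1.960) + Φ(−δ − 1.960) = Φ(0.883) + Φ(-4.803) = 0.8113 + 0.0000 = 0.8113.

Power ≈ 0.811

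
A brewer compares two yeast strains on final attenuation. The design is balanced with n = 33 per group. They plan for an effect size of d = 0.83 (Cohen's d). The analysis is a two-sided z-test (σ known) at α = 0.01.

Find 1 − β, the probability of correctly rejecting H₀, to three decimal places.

Power ≈ 0.787

Noncentrality parameter: δ = d·√(n/2) = 0.83 × √(33/2) = 3.3715
Critical value for a two-sided test at α = 0.01: z_{α/2} = 2.576.
Power = Φ(δ − 2.576) + Φ(−δ − 2.576) = Φ(0.796) + Φ(-5.947) = 0.7869 + 0.0000 = 0.7869.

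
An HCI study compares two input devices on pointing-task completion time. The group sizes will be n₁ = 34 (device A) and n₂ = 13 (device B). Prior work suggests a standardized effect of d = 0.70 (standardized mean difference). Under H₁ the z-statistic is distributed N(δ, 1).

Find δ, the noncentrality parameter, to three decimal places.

The noncentrality parameter scales effect size by the design's sample-size factor: δ = d / √(1/n₁ + 1/n₂) = 0.70 / √(1/34 + 1/13) = 2.1466

δ ≈ 2.147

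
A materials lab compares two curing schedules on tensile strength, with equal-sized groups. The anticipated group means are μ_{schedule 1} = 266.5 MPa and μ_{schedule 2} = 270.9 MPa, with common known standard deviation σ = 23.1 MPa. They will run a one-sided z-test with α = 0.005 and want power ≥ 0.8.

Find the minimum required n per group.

n = 644 per group

Standardized effect: d = |μ_{schedule 1} − μ_{schedule 2}| / σ = |266.5 − 270.9| / 23.1 = 0.1905
Set Φ(δ − 2.576) = 0.8; then δ − 2.576 = Φ⁻¹(0.8) = 0.842, giving δ = 3.417.
δ = d·√(n/2) ⇒ n = 2(δ/d)² = 2 × (3.417 / 0.1905)² = 643.80.
Round up to the next whole unit.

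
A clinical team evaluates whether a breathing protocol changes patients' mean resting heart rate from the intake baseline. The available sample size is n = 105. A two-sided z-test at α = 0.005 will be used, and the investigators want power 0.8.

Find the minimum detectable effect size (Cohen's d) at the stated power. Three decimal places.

Required noncentrality: δ = z_{0.0025} + z_{0.20} = 2.807 + 0.842 = 3.649.
(The second rejection-region term Φ(−δ − z_{α/2}) is negligible and dropped.)
δ = d·√n ⇒ d = δ/√n = 3.649/√105 = 0.3561.

d ≈ 0.356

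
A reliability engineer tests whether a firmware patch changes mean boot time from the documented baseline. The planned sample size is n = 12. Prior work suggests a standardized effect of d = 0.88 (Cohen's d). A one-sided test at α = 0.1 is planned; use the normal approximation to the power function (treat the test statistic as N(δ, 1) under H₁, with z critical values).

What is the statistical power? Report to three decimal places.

Noncentrality parameter: λ = d·√n = 0.88 × √12 = 3.0484
One-sided α = 0.1 → critical value z_{0.1} = 1.282.
Power = P(Z > 1.282 − λ) = Φ(1.767) = 0.9614.

Power ≈ 0.961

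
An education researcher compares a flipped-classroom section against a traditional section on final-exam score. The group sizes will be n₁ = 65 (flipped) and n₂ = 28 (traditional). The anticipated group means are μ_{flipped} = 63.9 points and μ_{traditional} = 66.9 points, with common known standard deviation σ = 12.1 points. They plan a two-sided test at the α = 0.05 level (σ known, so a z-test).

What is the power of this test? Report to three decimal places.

Standardized effect: d = |μ_{flipped} − μ_{traditional}| / σ = |63.9 − 66.9| / 12.1 = 0.2479
Noncentrality parameter: δ = d / √(1/n₁ + 1/n₂) = 0.2479 / √(1/65 + 1/28) = 1.0968
Critical value for a two-sided test at α = 0.05: z_{α/2} = 1.960.
Power = Φ(δ − 1.960) + Φ(−δ − 1.960) = Φ(-0.863) + Φ(-3.057) = 0.1940 + 0.0011 = 0.1951.

Power ≈ 0.195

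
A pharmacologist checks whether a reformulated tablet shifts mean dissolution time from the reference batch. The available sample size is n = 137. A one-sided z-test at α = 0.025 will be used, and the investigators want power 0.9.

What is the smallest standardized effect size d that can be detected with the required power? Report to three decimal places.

Required noncentrality: δ = z_{0.025} + z_{0.10} = 1.960 + 1.282 = 3.242.
δ = d·√n ⇒ d = δ/√n = 3.242/√137 = 0.2769.

d ≈ 0.277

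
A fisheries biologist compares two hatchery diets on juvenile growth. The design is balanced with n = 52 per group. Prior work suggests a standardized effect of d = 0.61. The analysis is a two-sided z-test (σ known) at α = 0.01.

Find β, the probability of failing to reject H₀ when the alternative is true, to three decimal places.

β ≈ 0.296

Noncentrality parameter: δ = d·√(n/2) = 0.61 × √(52/2) = 3.1104
Two-sided α = 0.01 → critical value z_{0.005} = 2.576.
Power = Φ(δ − 2.576) + Φ(−δ − 2.576) = Φ(0.535) + Φ(-5.686) = 0.7035 + 0.0000 = 0.7035.
Type II error: β = 1 − power = 1 − 0.7035 = 0.2965.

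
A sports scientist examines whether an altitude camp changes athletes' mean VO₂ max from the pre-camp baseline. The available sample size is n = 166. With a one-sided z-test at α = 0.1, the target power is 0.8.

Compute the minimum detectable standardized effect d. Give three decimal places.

Need Φ(δ − 1.282) = 0.8, so δ = 1.282 + 0.842 = 2.123.
δ = d·√n ⇒ d = δ/√n = 2.123/√166 = 0.1648.

d ≈ 0.165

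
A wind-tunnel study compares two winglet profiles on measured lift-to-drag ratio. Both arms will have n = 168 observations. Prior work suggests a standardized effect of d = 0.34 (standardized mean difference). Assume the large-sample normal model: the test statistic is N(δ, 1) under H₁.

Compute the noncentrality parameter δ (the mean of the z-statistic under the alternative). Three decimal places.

The noncentrality parameter scales effect size by the design's sample-size factor: δ = d·√(n/2) = 0.34 × √(168/2) = 3.1162

δ ≈ 3.116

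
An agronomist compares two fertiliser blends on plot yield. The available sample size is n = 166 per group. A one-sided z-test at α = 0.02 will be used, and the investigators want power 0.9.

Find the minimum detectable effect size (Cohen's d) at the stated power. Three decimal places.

d ≈ 0.366

Need Φ(δ − 2.054) = 0.9, so δ = 2.054 + 1.282 = 3.335.
δ = d·√(n/2) ⇒ d = δ/√(n/2) = 3.335/√(166/2) = 0.3661.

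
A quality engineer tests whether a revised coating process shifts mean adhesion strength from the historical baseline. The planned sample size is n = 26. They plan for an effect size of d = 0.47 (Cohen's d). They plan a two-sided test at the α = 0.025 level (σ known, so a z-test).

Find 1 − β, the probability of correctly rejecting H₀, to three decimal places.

Noncentrality parameter: δ = d·√n = 0.47 × √26 = 2.3965
Two-sided α = 0.025 → critical value z_{0.0125} = 2.241.
Power = Φ(δ − 2.241) + Φ(−δ − 2.241) = Φ(0.155) + Φ(-4.638) = 0.5616 + 0.0000 = 0.5616.

Power ≈ 0.562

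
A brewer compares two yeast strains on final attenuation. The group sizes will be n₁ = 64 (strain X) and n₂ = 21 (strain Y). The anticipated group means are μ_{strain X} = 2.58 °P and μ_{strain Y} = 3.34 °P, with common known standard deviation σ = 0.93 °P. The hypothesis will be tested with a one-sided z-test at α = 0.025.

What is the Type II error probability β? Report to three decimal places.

Standardized effect: d = |μ_{strain X} − μ_{strain Y}| / σ = |2.58 − 3.34| / 0.93 = 0.8172
Noncentrality parameter: δ = d / √(1/n₁ + 1/n₂) = 0.8172 / √(1/64 + 1/21) = 3.2495
One-sided α = 0.025 → critical value z_{0.025} = 1.960.
Power = P(Z > 1.960 − δ) = Φ(1.290) = 0.9014.
Type II error: β = 1 − power = 1 − 0.9014 = 0.0986.

β ≈ 0.099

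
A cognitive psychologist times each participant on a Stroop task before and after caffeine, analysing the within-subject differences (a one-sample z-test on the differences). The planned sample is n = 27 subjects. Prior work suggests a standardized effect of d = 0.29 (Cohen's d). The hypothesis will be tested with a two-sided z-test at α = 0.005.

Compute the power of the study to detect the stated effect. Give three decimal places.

Noncentrality parameter: λ = d·√n = 0.29 × √27 = 1.5069
Critical value for a two-sided test at α = 0.005: z_{α/2} = 2.807.
Power = Φ(λ − 2.807) + Φ(−λ − 2.807) = Φ(-1.300) + Φ(-4.314) = 0.0968 + 0.0000 = 0.0968.

Power ≈ 0.097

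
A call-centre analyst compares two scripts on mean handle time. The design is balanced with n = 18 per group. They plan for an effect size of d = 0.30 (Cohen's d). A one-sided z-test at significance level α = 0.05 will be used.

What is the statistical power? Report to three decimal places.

Power ≈ 0.228

Noncentrality parameter: δ = d·√(n/2) = 0.30 × √(18/2) = 0.9000
One-sided α = 0.05 → critical value z_{0.05} = 1.645.
Power = P(Z > 1.645 − δ) = Φ(-0.745) = 0.2282.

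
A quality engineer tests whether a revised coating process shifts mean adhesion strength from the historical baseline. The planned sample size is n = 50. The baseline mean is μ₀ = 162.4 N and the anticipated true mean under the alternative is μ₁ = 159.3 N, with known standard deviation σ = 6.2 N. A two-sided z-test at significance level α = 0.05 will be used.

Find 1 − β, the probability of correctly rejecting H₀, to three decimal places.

Standardized effect: d = |μ₁ − μ₀| / σ = |159.3 − 162.4| / 6.2 = 0.5000
Noncentrality parameter: δ = d·√n = 0.5000 × √50 = 3.5355
Critical value for a two-sided test at α = 0.05: z_{α/2} = 1.960.
Power = Φ(δ − 1.960) + Φ(−δ − 1.960) = Φ(1.576) + Φ(-5.495) = 0.9424 + 0.0000 = 0.9424.

Power ≈ 0.942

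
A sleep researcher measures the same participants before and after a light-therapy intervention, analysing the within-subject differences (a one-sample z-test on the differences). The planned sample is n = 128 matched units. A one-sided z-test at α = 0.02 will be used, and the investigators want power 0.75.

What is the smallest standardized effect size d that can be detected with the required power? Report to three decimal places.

d ≈ 0.241

Required noncentrality: δ = z_{0.02} + z_{0.25} = 2.054 + 0.674 = 2.728.
δ = d·√n ⇒ d = δ/√n = 2.728/√128 = 0.2411.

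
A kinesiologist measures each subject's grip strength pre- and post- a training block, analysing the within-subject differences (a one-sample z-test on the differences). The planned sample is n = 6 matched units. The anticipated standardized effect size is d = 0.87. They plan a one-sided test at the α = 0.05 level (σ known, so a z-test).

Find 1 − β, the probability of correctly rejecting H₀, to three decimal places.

Power ≈ 0.687

Noncentrality parameter: δ = d·√n = 0.87 × √6 = 2.1311
Critical value for a one-sided test at α = 0.05: z_α = 1.645.
Power = P(Z > 1.645 − δ) = Φ(0.486) = 0.6866.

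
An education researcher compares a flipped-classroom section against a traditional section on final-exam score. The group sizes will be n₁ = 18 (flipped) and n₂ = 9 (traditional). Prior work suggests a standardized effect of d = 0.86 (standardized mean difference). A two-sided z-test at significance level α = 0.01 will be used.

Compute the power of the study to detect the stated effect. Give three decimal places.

Noncentrality parameter: λ = d / √(1/n₁ + 1/n₂) = 0.86 / √(1/18 + 1/9) = 2.1066
Critical value for a two-sided test at α = 0.01: z_{α/2} = 2.576.
Power = Φ(λ − 2.576) + Φ(−λ − 2.576) = Φ(-0.469) + Φ(-4.682) = 0.3194 + 0.0000 = 0.3194.

Power ≈ 0.319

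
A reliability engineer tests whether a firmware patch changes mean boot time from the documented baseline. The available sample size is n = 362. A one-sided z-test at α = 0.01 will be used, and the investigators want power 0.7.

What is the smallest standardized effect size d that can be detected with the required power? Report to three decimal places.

d ≈ 0.150

Need Φ(δ − 2.326) = 0.7, so δ = 2.326 + 0.524 = 2.851.
δ = d·√n ⇒ d = δ/√n = 2.851/√362 = 0.1498.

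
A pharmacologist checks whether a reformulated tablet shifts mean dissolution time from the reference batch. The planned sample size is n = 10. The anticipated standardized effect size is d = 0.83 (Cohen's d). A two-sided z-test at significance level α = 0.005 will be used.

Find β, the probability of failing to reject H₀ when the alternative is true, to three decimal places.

Noncentrality parameter: δ = d·√n = 0.83 × √10 = 2.6247
Critical value for a two-sided test at α = 0.005: z_{α/2} = 2.807.
Power = Φ(δ − 2.807) + Φ(−δ − 2.807) = Φ(-0.182) + Φ(-5.432) = 0.4277 + 0.0000 = 0.4277.
Type II error: β = 1 − power = 1 − 0.4277 = 0.5723.

β ≈ 0.572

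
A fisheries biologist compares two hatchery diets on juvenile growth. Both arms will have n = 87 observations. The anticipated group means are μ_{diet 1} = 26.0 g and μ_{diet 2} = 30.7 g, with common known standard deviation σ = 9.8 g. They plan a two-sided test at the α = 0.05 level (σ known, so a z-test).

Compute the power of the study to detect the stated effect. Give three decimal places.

Power ≈ 0.886

Standardized effect: d = |μ_{diet 1} − μ_{diet 2}| / σ = |26.0 − 30.7| / 9.8 = 0.4796
Noncentrality parameter: δ = d·√(n/2) = 0.4796 × √(87/2) = 3.1631
Critical value for a two-sided test at α = 0.05: z_{α/2} = 1.960.
Power = Φ(δ − 1.960) + Φ(−δ − 1.960) = Φ(1.203) + Φ(-5.123) = 0.8855 + 0.0000 = 0.8855.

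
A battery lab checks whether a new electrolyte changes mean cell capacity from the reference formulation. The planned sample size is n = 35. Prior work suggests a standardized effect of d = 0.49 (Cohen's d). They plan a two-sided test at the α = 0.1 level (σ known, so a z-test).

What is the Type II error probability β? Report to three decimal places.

Noncentrality parameter: δ = d·√n = 0.49 × √35 = 2.8989
Two-sided α = 0.1 → critical value z_{0.05} = 1.645.
Power = Φ(δ − 1.645) + Φ(−δ − 1.645) = Φ(1.254) + Φ(-4.544) = 0.8951 + 0.0000 = 0.8951.
Type II error: β = 1 − power = 1 − 0.8951 = 0.1049.

β ≈ 0.105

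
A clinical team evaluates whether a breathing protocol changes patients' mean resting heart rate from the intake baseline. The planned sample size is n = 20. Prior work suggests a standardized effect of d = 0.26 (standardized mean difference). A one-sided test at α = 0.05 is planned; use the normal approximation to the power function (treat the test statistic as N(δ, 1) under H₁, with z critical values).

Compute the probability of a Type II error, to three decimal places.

β ≈ 0.685

Noncentrality parameter: δ = d·√n = 0.26 × √20 = 1.1628
Critical value for a one-sided test at α = 0.05: z_α = 1.645.
Power = Φ(δ − 1.645) = Φ(-0.482) = 0.3149.
Type II error: β = 1 − power = 1 − 0.3149 = 0.6851.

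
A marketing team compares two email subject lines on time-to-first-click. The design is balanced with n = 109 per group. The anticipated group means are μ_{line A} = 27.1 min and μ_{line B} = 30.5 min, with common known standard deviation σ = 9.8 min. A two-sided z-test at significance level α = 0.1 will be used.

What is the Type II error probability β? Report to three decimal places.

β ≈ 0.180

Standardized effect: d = |μ_{line A} − μ_{line B}| / σ = |27.1 − 30.5| / 9.8 = 0.3469
Noncentrality parameter: λ = d·√(n/2) = 0.3469 × √(109/2) = 2.5612
Two-sided α = 0.1 → critical value z_{0.05} = 1.645.
Power = Φ(λ − 1.645) + Φ(−λ − 1.645) = Φ(0.916) + Φ(-4.206) = 0.8203 + 0.0000 = 0.8203.
Type II error: β = 1 − power = 1 − 0.8203 = 0.1797.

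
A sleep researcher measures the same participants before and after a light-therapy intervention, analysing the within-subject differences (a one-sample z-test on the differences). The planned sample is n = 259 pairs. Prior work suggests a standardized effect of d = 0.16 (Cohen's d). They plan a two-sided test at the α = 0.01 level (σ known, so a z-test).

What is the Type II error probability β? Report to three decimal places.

Noncentrality parameter: δ = d·√n = 0.16 × √259 = 2.5750
Critical value for a two-sided test at α = 0.01: z_{α/2} = 2.576.
Power = Φ(δ − 2.576) + Φ(−δ − 2.576) = Φ(-0.001) + Φ(-5.151) = 0.4997 + 0.0000 = 0.4997.
Type II error: β = 1 − power = 1 − 0.4997 = 0.5003.

β ≈ 0.500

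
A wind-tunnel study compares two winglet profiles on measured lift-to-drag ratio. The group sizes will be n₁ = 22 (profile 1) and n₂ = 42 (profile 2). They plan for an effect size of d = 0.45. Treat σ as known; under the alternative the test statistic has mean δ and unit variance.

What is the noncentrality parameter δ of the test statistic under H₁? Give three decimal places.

δ ≈ 1.710

The noncentrality parameter scales effect size by the design's sample-size factor: δ = d / √(1/n₁ + 1/n₂) = 0.45 / √(1/22 + 1/42) = 1.7099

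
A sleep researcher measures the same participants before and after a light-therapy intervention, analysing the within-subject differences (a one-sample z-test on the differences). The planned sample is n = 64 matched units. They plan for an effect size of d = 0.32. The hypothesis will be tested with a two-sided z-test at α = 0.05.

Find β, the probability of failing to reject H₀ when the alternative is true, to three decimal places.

β ≈ 0.274

Noncentrality parameter: δ = d·√n = 0.32 × √64 = 2.5600
Critical value for a two-sided test at α = 0.05: z_{α/2} = 1.960.
Power = Φ(δ − 1.960) + Φ(−δ − 1.960) = Φ(0.600) + Φ(-4.520) = 0.7258 + 0.0000 = 0.7258.
Type II error: β = 1 − power = 1 − 0.7258 = 0.2742.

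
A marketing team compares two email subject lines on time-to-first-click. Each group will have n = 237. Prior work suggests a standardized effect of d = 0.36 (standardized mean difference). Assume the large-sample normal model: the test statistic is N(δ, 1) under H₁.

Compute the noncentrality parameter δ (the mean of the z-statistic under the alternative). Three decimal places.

The noncentrality parameter scales effect size by the design's sample-size factor: δ = d·√(n/2) = 0.36 × √(237/2) = 3.9189

δ ≈ 3.919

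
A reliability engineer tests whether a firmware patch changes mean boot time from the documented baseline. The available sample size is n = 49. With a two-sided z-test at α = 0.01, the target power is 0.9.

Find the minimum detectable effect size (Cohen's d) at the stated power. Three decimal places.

d ≈ 0.551

Need Φ(δ − 2.576) = 0.9, so δ = 2.576 + 1.282 = 3.857.
(Lower-tail contribution to power is negligible for δ > 0.)
δ = d·√n ⇒ d = δ/√n = 3.857/√49 = 0.5511.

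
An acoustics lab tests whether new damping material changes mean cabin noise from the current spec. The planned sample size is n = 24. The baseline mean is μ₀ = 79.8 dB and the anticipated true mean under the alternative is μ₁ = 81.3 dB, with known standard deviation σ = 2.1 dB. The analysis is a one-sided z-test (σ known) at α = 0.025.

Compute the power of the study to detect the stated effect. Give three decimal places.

Standardized effect: d = |μ₁ − μ₀| / σ = |81.3 − 79.8| / 2.1 = 0.7143
Noncentrality parameter: δ = d·√n = 0.7143 × √24 = 3.4993
One-sided α = 0.025 → critical value z_{0.025} = 1.960.
Power = P(Z > 1.960 − δ) = Φ(1.539) = 0.9381.

Power ≈ 0.938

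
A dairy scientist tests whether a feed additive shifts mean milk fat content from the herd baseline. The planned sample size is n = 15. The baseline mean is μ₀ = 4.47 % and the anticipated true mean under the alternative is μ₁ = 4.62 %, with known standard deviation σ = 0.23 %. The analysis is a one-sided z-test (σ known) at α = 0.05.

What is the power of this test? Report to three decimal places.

Power ≈ 0.811

Standardized effect: d = |μ₁ − μ₀| / σ = |4.62 − 4.47| / 0.23 = 0.6522
Noncentrality parameter: δ = d·√n = 0.6522 × √15 = 2.5259
Critical value for a one-sided test at α = 0.05: z_α = 1.645.
Power = P(Z > 1.645 − δ) = Φ(0.881) = 0.8108.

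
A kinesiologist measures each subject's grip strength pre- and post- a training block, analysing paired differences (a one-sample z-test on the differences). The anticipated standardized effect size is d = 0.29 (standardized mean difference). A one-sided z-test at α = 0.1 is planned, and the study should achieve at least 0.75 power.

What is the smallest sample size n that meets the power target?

n = 46

For power 0.75 need Φ(δ − z_{0.1}) = 0.75, so δ = z_{0.1} + z_{0.25} = 1.282 + 0.674 = 1.956.
δ = d·√n ⇒ n = (δ/d)² = (1.956 / 0.29)² = 45.49.
Rounding up, n = 46.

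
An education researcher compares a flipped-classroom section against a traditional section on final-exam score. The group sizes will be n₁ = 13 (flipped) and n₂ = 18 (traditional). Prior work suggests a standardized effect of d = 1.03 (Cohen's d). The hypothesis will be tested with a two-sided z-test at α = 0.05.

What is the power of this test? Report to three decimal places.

Power ≈ 0.808

Noncentrality parameter: δ = d / √(1/n₁ + 1/n₂) = 1.03 / √(1/13 + 1/18) = 2.8299
Two-sided α = 0.05 → critical value z_{0.025} = 1.960.
Power = Φ(δ − 1.960) + Φ(−δ − 1.960) = Φ(0.870) + Φ(-4.790) = 0.8078 + 0.0000 = 0.8078.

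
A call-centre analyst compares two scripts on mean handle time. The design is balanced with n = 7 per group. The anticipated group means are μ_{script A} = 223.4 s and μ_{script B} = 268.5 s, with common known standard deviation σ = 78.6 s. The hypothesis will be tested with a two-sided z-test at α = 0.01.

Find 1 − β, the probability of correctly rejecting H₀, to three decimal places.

Power ≈ 0.067

Standardized effect: d = |μ_{script A} − μ_{script B}| / σ = |223.4 − 268.5| / 78.6 = 0.5738
Noncentrality parameter: δ = d·√(n/2) = 0.5738 × √(7/2) = 1.0735
Two-sided α = 0.01 → critical value z_{0.005} = 2.576.
Power = Φ(δ − 2.576) + Φ(−δ − 2.576) = Φ(-1.502) + Φ(-3.649) = 0.0665 + 0.0001 = 0.0666.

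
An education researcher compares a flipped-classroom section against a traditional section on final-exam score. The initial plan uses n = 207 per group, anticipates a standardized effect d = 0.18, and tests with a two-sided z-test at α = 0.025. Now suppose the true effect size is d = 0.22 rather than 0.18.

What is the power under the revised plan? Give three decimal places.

Power ≈ 0.499

With d = 0.22: δ = d·√(n/2) = 0.22 × √(207/2) = 2.2382. Critical value z_{0.0125} = 2.241.
Revised power = Φ(δ − 2.241) + Φ(−δ − 2.241) = Φ(-0.003) + Φ(-4.480) = 0.4987 + 0.0000 = 0.4987.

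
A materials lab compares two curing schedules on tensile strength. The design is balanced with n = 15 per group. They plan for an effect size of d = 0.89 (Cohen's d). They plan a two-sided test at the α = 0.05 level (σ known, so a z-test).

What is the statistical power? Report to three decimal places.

Power ≈ 0.683

Noncentrality parameter: δ = d·√(n/2) = 0.89 × √(15/2) = 2.4374
Two-sided α = 0.05 → critical value z_{0.025} = 1.960.
Power = Φ(δ − 1.960) + Φ(−δ − 1.960) = Φ(0.477) + Φ(-4.397) = 0.6835 + 0.0000 = 0.6835.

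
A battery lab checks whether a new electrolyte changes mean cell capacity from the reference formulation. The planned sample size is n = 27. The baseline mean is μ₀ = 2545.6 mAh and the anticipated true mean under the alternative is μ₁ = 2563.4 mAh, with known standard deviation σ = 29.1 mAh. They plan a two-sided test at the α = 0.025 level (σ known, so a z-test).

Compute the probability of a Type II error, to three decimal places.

β ≈ 0.174

Standardized effect: d = |μ₁ − μ₀| / σ = |2563.4 − 2545.6| / 29.1 = 0.6117
Noncentrality parameter: λ = d·√n = 0.6117 × √27 = 3.1784
Two-sided α = 0.025 → critical value z_{0.0125} = 2.241.
Power = Φ(λ − 2.241) + Φ(−λ − 2.241) = Φ(0.937) + Φ(-5.420) = 0.8256 + 0.0000 = 0.8256.
Type II error: β = 1 − power = 1 − 0.8256 = 0.1744.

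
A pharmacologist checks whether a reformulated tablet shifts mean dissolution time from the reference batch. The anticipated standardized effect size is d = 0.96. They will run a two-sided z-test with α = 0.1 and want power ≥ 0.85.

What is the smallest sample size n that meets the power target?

n = 8

For power 0.85 need Φ(δ − z_{0.05}) = 0.85, so δ = z_{0.05} + z_{0.15} = 1.645 + 1.036 = 2.681.
(The Φ(−δ − z_{α/2}) term is vanishingly small for δ > 0 and is dropped in the standard sample-size formula.)
δ = d·√n ⇒ n = (δ/d)² = (2.681 / 0.96)² = 7.80.
Rounding up, n = 8.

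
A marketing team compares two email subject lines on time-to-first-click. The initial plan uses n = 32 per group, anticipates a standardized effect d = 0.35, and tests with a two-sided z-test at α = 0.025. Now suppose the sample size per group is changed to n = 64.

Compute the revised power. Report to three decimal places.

Power ≈ 0.397

With n = 64 per group: δ = d·√(n/2) = 0.35 × √(64/2) = 1.9799. Critical value z_{0.0125} = 2.241.
Revised power = Φ(δ − 2.241) + Φ(−δ − 2.241) = Φ(-0.262) + Φ(-4.221) = 0.3969 + 0.0000 = 0.3969.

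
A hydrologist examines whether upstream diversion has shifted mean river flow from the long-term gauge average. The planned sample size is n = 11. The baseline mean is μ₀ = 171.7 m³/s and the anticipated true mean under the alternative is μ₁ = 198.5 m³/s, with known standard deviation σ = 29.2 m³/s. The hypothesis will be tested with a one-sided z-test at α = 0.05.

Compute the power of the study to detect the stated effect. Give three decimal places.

Standardized effect: d = |μ₁ − μ₀| / σ = |198.5 − 171.7| / 29.2 = 0.9178
Noncentrality parameter: δ = d·√n = 0.9178 × √11 = 3.0440
Critical value for a one-sided test at α = 0.05: z_α = 1.645.
Power = P(Z > 1.645 − δ) = Φ(1.399) = 0.9191.

Power ≈ 0.919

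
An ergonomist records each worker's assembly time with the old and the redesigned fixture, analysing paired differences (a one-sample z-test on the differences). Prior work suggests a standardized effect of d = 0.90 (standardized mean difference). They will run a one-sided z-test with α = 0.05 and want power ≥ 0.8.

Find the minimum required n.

n = 8

Set Φ(δ − 1.645) = 0.8; then δ − 1.645 = Φ⁻¹(0.8) = 0.842, giving δ = 2.486.
δ = d·√n ⇒ n = (δ/d)² = (2.486 / 0.90)² = 7.63.
Rounding up, n = 8.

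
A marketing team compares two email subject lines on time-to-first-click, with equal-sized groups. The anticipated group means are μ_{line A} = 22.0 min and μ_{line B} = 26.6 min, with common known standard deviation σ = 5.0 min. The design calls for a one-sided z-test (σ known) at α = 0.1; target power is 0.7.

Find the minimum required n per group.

Standardized effect: d = |μ_{line A} − μ_{line B}| / σ = |22.0 − 26.6| / 5.0 = 0.9200
For power 0.7 need Φ(δ − z_{0.1}) = 0.7, so δ = z_{0.1} + z_{0.30} = 1.282 + 0.524 = 1.806.
δ = d·√(n/2) ⇒ n = 2(δ/d)² = 2 × (1.806 / 0.9200)² = 7.71.
Rounding up, n = 8 per group.

n = 8 per group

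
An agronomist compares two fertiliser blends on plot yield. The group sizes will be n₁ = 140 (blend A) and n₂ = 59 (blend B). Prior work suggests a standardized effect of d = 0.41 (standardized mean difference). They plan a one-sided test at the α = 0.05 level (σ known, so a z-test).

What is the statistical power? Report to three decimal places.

Noncentrality parameter: δ = d / √(1/n₁ + 1/n₂) = 0.41 / √(1/140 + 1/59) = 2.6415
Critical value for a one-sided test at α = 0.05: z_α = 1.645.
Power = Φ(δ − 1.645) = Φ(0.997) = 0.8405.

Power ≈ 0.841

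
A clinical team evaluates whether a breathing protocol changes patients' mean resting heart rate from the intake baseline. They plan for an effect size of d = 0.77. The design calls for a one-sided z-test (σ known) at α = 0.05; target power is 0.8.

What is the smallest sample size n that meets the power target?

n = 11

For power 0.8 need Φ(δ − z_{0.05}) = 0.8, so δ = z_{0.05} + z_{0.20} = 1.645 + 0.842 = 2.486.
δ = d·√n ⇒ n = (δ/d)² = (2.486 / 0.77)² = 10.43.
Round up to the next whole unit.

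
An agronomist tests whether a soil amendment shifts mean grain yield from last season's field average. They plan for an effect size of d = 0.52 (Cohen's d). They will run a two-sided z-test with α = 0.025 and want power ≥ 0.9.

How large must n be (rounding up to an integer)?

Set Φ(δ − 2.241) = 0.9; then δ − 2.241 = Φ⁻¹(0.9) = 1.282, giving δ = 3.523.
(Ignoring the negligible lower-tail rejection probability gives the usual closed-form inversion.)
δ = d·√n ⇒ n = (δ/d)² = (3.523 / 0.52)² = 45.90.
Round up to the next whole unit.

n = 46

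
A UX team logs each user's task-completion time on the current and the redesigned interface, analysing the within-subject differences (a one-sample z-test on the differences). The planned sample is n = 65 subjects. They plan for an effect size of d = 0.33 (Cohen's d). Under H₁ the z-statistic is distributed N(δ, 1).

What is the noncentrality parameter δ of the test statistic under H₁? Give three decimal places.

The noncentrality parameter scales effect size by the design's sample-size factor: δ = d·√n = 0.33 × √65 = 2.6605

δ ≈ 2.661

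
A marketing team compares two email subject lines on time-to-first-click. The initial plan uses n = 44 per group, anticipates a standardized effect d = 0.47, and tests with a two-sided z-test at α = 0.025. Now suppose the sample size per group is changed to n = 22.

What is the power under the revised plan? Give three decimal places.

With n = 22 per group: δ = d·√(n/2) = 0.47 × √(22/2) = 1.5588. Critical value z_{0.0125} = 2.241.
Revised power = Φ(δ − 2.241) + Φ(−δ − 2.241) = Φ(-0.683) + Φ(-3.800) = 0.2474 + 0.0001 = 0.2475.

Power ≈ 0.248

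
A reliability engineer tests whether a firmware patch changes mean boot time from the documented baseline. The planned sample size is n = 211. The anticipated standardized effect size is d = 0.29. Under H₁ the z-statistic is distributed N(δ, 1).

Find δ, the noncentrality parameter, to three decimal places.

δ ≈ 4.212

The noncentrality parameter scales effect size by the design's sample-size factor: δ = d·√n = 0.29 × √211 = 4.2125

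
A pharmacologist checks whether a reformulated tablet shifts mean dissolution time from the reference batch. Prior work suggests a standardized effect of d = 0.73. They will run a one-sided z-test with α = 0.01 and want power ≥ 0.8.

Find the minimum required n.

Set Φ(δ − 2.326) = 0.8; then δ − 2.326 = Φ⁻¹(0.8) = 0.842, giving δ = 3.168.
δ = d·√n ⇒ n = (δ/d)² = (3.168 / 0.73)² = 18.83.
Round up to the next whole unit.

n = 19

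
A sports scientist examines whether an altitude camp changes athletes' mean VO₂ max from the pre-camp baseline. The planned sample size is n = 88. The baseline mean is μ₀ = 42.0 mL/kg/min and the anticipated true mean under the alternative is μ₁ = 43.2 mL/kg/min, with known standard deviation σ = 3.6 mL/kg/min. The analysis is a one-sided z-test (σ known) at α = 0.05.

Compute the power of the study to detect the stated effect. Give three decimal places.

Standardized effect: d = |μ₁ − μ₀| / σ = |43.2 − 42.0| / 3.6 = 0.3333
Noncentrality parameter: δ = d·√n = 0.3333 × √88 = 3.1269
One-sided α = 0.05 → critical value z_{0.05} = 1.645.
Power = P(Z > 1.645 − δ) = Φ(1.482) = 0.9308.

Power ≈ 0.931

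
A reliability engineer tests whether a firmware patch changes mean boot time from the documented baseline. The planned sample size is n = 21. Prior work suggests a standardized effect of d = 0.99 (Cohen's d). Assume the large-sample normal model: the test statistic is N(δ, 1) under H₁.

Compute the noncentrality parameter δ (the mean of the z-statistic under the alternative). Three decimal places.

The noncentrality parameter scales effect size by the design's sample-size factor: δ = d·√n = 0.99 × √21 = 4.5367

δ ≈ 4.537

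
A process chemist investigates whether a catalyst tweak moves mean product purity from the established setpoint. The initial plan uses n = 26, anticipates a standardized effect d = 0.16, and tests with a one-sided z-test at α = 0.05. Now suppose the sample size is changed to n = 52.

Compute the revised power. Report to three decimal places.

With n = 52: δ = d·√n = 0.16 × √52 = 1.1538. Critical value z_{0.05} = 1.645.
Revised power = P(Z > 1.645 − δ) = Φ(-0.491) = 0.3117.

Power ≈ 0.312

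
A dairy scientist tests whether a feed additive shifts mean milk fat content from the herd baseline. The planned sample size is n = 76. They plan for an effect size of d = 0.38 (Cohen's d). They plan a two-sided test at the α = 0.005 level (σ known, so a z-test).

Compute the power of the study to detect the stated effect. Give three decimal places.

Noncentrality parameter: δ = d·√n = 0.38 × √76 = 3.3128
Two-sided α = 0.005 → critical value z_{0.0025} = 2.807.
Power = Φ(δ − 2.807) + Φ(−δ − 2.807) = Φ(0.506) + Φ(-6.120) = 0.6935 + 0.0000 = 0.6935.

Power ≈ 0.693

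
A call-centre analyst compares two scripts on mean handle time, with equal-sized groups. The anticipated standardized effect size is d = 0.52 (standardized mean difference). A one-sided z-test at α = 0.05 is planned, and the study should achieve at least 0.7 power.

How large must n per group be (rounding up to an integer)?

n = 35 per group

Set Φ(δ − 1.645) = 0.7; then δ − 1.645 = Φ⁻¹(0.7) = 0.524, giving δ = 2.169.
δ = d·√(n/2) ⇒ n = 2(δ/d)² = 2 × (2.169 / 0.52)² = 34.81.
Rounding up, n = 35 per group.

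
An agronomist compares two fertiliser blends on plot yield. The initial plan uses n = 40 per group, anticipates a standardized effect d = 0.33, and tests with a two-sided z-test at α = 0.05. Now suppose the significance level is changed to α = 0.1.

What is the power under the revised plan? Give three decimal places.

Power ≈ 0.434

δ = d·√(n/2) = 0.33 × √(40/2) = 1.4758 (unchanged). New critical value: z_{0.05} = 1.645.
Revised power = Φ(δ − 1.645) + Φ(−δ − 1.645) = Φ(-0.169) + Φ(-3.121) = 0.4329 + 0.0009 = 0.4338.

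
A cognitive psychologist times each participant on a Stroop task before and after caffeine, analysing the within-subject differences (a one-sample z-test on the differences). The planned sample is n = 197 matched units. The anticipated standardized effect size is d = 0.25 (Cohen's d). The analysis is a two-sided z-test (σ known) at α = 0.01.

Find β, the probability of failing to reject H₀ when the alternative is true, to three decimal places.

β ≈ 0.175

Noncentrality parameter: δ = d·√n = 0.25 × √197 = 3.5089
Two-sided α = 0.01 → critical value z_{0.005} = 2.576.
Power = Φ(δ − 2.576) + Φ(−δ − 2.576) = Φ(0.933) + Φ(-6.085) = 0.8246 + 0.0000 = 0.8246.
Type II error: β = 1 − power = 1 − 0.8246 = 0.1754.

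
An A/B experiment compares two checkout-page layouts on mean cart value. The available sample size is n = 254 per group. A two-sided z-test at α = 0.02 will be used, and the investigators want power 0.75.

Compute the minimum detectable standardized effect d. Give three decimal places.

Need Φ(δ − 2.326) = 0.75, so δ = 2.326 + 0.674 = 3.001.
(Lower-tail contribution to power is negligible for δ > 0.)
δ = d·√(n/2) ⇒ d = δ/√(n/2) = 3.001/√(254/2) = 0.2663.

d ≈ 0.266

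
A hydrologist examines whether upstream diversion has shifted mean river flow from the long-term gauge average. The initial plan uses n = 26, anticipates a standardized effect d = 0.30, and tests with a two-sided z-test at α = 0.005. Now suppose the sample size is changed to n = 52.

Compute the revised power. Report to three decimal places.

Power ≈ 0.260

With n = 52: δ = d·√n = 0.30 × √52 = 2.1633. Critical value z_{0.0025} = 2.807.
Revised power = Φ(δ − 2.807) + Φ(−δ − 2.807) = Φ(-0.644) + Φ(-4.970) = 0.2599 + 0.0000 = 0.2599.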